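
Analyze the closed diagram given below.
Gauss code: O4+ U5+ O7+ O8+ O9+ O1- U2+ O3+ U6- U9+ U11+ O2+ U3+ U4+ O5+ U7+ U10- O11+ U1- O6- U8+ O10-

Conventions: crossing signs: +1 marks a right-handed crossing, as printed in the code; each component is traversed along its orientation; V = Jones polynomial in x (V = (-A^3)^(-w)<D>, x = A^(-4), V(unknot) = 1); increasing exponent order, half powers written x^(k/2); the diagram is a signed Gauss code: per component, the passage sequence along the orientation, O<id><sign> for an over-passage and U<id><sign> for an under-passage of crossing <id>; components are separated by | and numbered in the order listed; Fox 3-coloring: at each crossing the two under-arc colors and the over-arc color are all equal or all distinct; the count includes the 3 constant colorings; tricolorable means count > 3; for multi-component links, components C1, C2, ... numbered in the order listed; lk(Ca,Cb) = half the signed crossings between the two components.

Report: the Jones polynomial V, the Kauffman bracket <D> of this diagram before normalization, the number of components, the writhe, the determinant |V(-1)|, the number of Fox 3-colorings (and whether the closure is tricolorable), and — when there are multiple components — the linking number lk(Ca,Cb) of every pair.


V(x) = x^2 + 2x^4 - 2x^5 + x^6 - 2x^7 + x^8
bracket: -A^-17 + 2A^-13 - A^-9 + 2A^-5 - 2A^-1 - A^7, w = +5
1 component, writhe +5, over 11 crossings
det 9, colorings 27 of 3^11 — tricolorable
observation: V spans 6 powers of x: at least 6 crossings in any diagram


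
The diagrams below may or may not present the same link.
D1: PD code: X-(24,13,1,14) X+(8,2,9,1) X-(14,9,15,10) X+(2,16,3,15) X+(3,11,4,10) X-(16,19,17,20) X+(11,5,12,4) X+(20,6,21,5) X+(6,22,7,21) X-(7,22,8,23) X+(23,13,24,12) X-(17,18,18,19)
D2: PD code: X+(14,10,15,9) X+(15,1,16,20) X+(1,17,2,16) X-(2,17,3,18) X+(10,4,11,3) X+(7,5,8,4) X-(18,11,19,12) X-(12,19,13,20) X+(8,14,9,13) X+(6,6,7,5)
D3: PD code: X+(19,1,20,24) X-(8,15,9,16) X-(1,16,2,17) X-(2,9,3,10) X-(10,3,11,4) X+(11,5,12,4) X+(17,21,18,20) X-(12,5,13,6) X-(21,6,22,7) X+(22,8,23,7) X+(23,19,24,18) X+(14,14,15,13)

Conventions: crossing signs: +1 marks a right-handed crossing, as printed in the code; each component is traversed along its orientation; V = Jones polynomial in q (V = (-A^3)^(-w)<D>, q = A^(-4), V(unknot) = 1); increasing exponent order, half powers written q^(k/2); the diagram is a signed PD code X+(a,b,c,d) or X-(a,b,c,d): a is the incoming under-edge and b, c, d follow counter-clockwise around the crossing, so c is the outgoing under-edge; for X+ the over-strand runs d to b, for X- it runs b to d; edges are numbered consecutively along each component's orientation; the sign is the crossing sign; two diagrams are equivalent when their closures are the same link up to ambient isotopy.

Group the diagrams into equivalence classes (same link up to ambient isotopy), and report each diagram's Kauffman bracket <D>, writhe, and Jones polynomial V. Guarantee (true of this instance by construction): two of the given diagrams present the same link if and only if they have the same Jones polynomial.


grouping into links: {D1} | {D2} | {D3}
V(D1) = q - q^2 + 2q^3 - q^4 + q^5 - q^6  (w +2, c 12, <D> = -A^-18 + A^-14 - A^-10 + 2A^-6 - A^-2 + A^2)
V(D2) = 1  [10 crossings, <D> = A^12, w = +4]
V(D3) = -q^-3 + q^-2 - q^-1 + 3 - q + q^2 - q^3  [12 crossings, <D> = -A^-12 + A^-8 - A^-4 + 3 - A^4 + A^8 - A^12, w = 0]
why: V(q) takes 3 values over 3 diagrams, fixing the grouping


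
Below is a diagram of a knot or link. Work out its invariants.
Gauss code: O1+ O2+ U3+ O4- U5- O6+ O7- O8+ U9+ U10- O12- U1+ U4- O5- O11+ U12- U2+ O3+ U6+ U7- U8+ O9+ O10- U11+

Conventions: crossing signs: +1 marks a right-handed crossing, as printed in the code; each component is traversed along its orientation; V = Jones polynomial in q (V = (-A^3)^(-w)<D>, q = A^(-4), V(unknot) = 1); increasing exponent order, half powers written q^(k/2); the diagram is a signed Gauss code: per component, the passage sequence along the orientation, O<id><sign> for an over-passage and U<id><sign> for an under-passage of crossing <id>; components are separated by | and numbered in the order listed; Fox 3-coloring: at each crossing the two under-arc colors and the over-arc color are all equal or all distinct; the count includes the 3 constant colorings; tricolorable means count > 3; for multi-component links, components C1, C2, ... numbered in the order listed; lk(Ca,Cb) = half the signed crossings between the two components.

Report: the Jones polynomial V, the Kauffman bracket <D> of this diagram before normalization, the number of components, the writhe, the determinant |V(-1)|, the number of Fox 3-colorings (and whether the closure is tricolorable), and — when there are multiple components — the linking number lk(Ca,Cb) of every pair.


V = -q^-1 + 2 - q + 2q^2 - q^3 + q^4 - q^5
<D> = -A^-14 + A^-10 - A^-6 + 2A^-2 - A^2 + 2A^6 - A^10 (w = +2)
1 component over 12 crossings, w = +2
9 Fox colorings among 3^12, |V(-1)| = 9: tricolorable
why: det 9 = |V(-1)|; divisible by 3, so tricolorable


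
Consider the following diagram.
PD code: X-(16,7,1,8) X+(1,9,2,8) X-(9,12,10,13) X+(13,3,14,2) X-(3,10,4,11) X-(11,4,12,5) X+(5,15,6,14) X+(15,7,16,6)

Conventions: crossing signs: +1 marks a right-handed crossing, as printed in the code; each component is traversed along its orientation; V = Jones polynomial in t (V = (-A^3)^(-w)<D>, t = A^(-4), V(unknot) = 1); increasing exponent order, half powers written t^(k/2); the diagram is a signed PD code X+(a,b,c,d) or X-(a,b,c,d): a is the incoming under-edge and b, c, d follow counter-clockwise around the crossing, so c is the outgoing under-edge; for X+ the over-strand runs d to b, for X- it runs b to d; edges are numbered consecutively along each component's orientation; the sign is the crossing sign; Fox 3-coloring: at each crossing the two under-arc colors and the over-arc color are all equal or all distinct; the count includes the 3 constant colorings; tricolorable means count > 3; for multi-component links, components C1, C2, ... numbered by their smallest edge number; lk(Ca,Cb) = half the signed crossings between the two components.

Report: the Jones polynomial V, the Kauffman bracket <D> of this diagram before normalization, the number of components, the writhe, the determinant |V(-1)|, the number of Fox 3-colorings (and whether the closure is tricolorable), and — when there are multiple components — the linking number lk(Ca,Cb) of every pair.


Jones polynomial: V(t) = -t^-3 + 2t^-2 - 2t^-1 + 3 - 2t + 2t^2 - t^3
<D> = -A^-12 + 2A^-8 - 2A^-4 + 3 - 2A^4 + 2A^8 - A^12; writhe 0
components 1, writhe 0 (8 crossings)
3-colorings: 3 of 3^8, det 13 — not tricolorable
note: palindromic: swapping t for 1/t fixes V


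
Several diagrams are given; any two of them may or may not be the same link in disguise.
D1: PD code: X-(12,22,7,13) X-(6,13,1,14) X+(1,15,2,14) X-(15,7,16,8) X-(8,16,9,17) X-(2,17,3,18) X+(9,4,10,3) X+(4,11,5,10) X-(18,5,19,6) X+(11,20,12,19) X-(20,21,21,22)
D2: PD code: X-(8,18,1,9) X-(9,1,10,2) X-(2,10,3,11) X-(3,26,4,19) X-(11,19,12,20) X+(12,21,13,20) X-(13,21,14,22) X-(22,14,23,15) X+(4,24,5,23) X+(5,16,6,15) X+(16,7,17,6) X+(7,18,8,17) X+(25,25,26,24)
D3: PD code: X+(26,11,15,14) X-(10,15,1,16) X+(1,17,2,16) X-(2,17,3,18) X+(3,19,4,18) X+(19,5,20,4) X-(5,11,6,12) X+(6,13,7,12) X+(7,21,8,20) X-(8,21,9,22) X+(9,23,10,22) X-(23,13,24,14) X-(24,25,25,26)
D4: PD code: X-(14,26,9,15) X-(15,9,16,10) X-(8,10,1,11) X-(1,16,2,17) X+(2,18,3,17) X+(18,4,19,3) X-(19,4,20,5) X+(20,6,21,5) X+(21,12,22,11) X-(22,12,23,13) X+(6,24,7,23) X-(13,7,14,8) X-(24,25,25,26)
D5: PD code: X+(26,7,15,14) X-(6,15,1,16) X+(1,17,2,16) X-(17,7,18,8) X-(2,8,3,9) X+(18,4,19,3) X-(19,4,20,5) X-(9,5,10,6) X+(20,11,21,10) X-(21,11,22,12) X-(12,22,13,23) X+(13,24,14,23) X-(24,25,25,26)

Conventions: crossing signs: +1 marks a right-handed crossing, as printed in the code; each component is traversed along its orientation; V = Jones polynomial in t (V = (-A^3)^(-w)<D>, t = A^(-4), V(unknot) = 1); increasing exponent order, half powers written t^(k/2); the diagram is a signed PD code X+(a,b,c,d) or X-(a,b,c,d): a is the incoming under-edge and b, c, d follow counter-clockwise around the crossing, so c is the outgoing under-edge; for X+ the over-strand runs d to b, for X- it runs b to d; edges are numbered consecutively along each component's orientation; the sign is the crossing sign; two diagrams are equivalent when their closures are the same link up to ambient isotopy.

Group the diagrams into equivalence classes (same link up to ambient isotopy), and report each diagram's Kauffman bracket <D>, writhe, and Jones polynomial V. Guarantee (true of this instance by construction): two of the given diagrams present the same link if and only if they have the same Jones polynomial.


equivalence classes: {D1, D4} | {D2, D5} | {D3}
D1 (bracket -2A^-9 - A^-1 - A^7; 11 crossings at w = -3): V = t^-4 + t^-2 + 2
V(D2) = t^-3 + t^-2 + t^-1 + 1  [13 crossings, <D> = -A^-3 - A - A^5 - A^9, w = -1]
V(D3) = 1 + t + t^2 + t^3  [13 crossings, <D> = -A^-9 - A^-5 - A^-1 - A^3, w = +1]
D4 (bracket -2A^-9 - A^-1 - A^7; 13 crossings at w = -3): V = t^-4 + t^-2 + 2
D5 (bracket -A^-9 - A^-5 - A^-1 - A^3; 13 crossings at w = -3): V = t^-3 + t^-2 + t^-1 + 1
key observation: 3 values of V(t) split the 5 diagrams


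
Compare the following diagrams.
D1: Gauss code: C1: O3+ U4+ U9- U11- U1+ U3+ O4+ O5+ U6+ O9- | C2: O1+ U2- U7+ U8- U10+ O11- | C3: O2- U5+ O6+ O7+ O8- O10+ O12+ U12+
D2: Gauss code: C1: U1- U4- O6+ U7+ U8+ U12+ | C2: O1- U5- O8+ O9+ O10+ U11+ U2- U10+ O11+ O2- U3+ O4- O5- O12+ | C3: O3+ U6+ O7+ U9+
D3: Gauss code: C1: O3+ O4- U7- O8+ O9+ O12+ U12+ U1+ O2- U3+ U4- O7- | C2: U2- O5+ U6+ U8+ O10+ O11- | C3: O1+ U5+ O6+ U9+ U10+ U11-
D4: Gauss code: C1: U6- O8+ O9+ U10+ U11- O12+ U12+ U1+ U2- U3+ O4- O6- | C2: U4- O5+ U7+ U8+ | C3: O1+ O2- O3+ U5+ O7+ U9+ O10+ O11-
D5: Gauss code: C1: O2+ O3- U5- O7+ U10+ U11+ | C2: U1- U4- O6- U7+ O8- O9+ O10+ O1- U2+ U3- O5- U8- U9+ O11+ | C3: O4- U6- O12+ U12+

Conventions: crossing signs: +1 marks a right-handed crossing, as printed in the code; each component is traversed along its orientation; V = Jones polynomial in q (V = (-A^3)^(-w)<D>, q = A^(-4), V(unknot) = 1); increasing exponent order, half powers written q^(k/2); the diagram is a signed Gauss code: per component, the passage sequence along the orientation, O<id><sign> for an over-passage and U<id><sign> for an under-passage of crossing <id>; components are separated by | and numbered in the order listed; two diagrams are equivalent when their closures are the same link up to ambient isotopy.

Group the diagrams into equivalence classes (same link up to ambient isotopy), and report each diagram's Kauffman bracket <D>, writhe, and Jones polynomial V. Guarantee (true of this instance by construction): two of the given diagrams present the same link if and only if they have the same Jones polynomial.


grouping into links: {D1} | {D2, D3, D4} | {D5}
V(D1) = 1 + q + q^2 + q^3  (w +4, c 12, <D> = 1 + A^4 + A^8 + A^12)
D2 (bracket A^-8 + 2 + A^8; 12 crossings at w = +4): V = q + 2q^3 + q^5
V(D3) = q + 2q^3 + q^5  [12 crossings, <D> = A^-8 + 2 + A^8, w = +4]
D4 (bracket A^-8 + 2 + A^8; 12 crossings at w = +4): V = q + 2q^3 + q^5
V(D5) = q^-2 + 2 + q^2  (w 0, c 12, <D> = A^-8 + 2 + A^8)
why: V(q) takes 3 values over 5 diagrams, fixing the grouping


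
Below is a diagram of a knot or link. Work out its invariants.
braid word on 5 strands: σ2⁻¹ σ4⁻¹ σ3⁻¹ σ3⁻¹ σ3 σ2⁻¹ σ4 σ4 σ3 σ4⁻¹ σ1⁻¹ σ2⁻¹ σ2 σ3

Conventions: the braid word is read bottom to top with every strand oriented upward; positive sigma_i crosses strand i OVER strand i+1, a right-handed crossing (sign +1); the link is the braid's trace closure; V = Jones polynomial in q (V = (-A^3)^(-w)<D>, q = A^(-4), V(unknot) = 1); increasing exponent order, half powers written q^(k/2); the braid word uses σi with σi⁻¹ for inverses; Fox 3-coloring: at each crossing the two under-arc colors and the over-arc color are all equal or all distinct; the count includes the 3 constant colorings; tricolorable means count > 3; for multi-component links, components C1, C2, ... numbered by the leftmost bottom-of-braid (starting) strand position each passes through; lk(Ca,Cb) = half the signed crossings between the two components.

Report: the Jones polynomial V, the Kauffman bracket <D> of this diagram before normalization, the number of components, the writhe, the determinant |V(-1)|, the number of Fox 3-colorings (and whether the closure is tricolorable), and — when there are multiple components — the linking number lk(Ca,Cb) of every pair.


V(q) = -q^-3 + 2q^-2 - 2q^-1 + 3 - 2q + 2q^2 - q^3
bracket: -A^-18 + 2A^-14 - 2A^-10 + 3A^-6 - 2A^-2 + 2A^2 - A^6, w = -2
1 component, writhe -2, over 14 crossings
det 13, colorings 3 of 3^14 — not tricolorable
observation: V is palindromic (span 6, det 13): q -> 1/q fixes it; necessary, not sufficient, for amphichirality


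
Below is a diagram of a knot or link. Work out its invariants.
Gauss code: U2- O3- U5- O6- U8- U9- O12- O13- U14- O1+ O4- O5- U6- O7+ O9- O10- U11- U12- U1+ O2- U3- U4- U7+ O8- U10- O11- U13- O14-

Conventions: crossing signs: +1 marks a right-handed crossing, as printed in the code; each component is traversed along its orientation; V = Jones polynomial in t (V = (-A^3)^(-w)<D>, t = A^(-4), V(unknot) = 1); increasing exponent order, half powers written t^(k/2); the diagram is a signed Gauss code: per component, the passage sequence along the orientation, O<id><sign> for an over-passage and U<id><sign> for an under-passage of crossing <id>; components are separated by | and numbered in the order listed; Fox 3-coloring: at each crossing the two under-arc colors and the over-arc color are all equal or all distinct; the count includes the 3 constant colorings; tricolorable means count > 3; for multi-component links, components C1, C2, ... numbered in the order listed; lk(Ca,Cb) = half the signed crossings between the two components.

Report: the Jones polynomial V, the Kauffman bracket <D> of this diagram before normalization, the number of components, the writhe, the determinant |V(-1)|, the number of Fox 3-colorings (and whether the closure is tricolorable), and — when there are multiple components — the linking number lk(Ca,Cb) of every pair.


V(t) = -t^-12 + t^-11 - t^-10 + t^-9 - t^-8 + t^-6 + t^-4
bracket: A^-14 + A^-6 - A^2 + A^6 - A^10 + A^14 - A^18, w = -10
1 component, writhe -10, over 14 crossings
det 3, colorings 9 of 3^14 — tricolorable
observation: det 3 = |V(-1)|; divisible by 3, so tricolorable


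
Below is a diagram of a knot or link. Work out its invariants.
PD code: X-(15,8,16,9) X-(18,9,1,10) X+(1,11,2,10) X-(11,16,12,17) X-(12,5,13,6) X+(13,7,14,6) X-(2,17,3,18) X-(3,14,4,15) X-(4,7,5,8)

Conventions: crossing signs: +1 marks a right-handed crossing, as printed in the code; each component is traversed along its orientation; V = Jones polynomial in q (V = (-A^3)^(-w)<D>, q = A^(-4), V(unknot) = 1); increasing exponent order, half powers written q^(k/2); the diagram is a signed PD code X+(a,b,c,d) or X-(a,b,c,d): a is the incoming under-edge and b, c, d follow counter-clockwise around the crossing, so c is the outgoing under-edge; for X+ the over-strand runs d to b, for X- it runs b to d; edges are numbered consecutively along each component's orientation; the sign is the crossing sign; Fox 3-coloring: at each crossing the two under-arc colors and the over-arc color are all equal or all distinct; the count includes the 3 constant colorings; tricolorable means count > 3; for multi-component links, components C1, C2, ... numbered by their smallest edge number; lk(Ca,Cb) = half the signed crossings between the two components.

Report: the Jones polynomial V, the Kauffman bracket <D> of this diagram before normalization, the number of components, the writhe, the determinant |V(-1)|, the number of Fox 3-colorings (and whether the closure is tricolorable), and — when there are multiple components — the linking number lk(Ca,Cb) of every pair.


V = -q^-4 + q^-3 + q^-1
<D> = -A^-11 - A^-3 + A (w = -5)
1 component over 9 crossings, w = -5
9 Fox colorings among 3^9, |V(-1)| = 3: tricolorable
why: V spans 3 powers of q: at least 3 crossings in any diagram


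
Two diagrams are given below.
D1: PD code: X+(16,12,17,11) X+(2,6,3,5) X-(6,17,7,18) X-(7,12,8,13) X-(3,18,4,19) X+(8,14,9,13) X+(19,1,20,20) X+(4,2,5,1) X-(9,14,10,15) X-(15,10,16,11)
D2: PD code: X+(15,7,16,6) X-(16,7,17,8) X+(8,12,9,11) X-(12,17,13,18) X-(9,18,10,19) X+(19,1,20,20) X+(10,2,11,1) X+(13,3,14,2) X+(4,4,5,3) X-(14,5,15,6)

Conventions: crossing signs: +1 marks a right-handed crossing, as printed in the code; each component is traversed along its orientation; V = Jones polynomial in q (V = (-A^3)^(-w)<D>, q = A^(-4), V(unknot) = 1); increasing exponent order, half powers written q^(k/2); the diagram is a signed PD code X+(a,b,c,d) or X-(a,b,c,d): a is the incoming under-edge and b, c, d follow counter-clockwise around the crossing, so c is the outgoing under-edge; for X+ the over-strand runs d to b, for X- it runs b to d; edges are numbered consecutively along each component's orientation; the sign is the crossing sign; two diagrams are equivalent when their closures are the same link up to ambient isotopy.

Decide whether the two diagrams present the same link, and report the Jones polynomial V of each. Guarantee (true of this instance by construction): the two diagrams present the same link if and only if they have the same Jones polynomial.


same link: yes
V(D1) = 1  [10 crossings, <D> = 1, w = 0]
V(D2) = 1  (w +2, c 10, <D> = A^6)
note: all 2 diagrams share one V(q), hence one class


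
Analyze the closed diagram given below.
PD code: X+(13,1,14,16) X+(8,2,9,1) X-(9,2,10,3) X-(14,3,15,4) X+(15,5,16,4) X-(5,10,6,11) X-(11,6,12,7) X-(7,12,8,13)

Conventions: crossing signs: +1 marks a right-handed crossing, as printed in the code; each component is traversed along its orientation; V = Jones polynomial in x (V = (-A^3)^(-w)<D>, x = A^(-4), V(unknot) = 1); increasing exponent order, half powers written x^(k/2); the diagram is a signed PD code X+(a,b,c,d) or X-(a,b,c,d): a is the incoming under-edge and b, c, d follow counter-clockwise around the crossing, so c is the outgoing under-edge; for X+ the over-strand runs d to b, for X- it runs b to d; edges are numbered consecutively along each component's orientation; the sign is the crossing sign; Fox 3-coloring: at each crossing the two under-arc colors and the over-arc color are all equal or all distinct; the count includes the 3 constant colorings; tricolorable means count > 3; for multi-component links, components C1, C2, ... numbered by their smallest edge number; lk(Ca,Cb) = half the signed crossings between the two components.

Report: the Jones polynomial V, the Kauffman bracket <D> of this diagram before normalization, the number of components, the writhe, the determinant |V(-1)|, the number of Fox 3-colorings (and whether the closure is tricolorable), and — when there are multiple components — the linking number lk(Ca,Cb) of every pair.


V = -x^-4 + x^-3 + x^-1
<D> = A^-2 + A^6 - A^10 (w = -2)
1 component over 8 crossings, w = -2
9 Fox colorings among 3^8, |V(-1)| = 3: tricolorable
why: the span of V is 3, forcing >= 3 crossings in any diagram


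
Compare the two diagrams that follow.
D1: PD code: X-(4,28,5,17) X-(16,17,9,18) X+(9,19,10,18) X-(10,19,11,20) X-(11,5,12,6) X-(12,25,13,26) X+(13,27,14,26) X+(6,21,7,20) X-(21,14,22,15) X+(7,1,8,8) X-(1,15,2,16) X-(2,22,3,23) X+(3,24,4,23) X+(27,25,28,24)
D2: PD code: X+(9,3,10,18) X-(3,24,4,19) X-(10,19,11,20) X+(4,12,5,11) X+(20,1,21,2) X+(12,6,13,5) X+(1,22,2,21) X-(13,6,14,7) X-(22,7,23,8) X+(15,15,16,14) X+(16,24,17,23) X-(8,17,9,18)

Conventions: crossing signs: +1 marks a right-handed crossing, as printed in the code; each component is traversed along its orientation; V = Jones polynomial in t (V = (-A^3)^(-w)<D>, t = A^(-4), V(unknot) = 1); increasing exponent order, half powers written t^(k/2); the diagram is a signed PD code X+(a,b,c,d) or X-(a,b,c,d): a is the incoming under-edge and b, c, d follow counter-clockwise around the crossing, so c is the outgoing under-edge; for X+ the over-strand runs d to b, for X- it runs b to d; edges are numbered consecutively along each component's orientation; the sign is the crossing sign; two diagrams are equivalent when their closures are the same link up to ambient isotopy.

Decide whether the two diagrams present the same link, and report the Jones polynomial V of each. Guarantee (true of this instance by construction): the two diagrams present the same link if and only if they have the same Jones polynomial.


same link: no
V(D1) = t^-5 + 2t^-3 + t^-1  [14 crossings, <D> = A^-2 + 2A^6 + A^14, w = -2]
D2 (bracket A^-2 + 2A^6 + A^14; 12 crossings at w = +2): V = t^-2 + 2 + t^2
note: V(t) takes 2 values over 2 diagrams, fixing the grouping


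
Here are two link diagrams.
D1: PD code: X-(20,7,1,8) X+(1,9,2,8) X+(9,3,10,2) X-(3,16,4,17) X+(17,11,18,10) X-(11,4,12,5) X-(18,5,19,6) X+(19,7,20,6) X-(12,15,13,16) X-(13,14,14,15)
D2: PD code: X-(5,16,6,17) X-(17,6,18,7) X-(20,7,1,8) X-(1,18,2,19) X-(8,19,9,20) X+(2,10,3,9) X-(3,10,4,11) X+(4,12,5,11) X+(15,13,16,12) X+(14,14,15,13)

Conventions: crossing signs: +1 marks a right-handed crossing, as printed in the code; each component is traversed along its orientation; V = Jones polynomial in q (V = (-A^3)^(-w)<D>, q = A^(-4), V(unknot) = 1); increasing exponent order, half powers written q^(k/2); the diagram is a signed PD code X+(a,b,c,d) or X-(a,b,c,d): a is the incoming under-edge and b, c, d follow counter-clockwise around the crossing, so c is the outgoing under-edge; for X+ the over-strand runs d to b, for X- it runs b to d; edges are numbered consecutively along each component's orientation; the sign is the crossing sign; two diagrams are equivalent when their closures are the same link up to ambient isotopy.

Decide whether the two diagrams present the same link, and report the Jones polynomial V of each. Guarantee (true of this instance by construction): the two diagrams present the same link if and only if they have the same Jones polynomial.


equivalent: no
D1 (bracket A^-14 - A^-10 + A^-6 - A^-2 + A^2; 10 crossings at w = -2): V = q^-2 - q^-1 + 1 - q + q^2
V(D2) = -q^-4 + q^-3 + q^-1  (w -2, c 10, <D> = A^-2 + A^6 - A^10)
key observation: 2 classes among 2 diagrams; unequal V(q) rules out equality


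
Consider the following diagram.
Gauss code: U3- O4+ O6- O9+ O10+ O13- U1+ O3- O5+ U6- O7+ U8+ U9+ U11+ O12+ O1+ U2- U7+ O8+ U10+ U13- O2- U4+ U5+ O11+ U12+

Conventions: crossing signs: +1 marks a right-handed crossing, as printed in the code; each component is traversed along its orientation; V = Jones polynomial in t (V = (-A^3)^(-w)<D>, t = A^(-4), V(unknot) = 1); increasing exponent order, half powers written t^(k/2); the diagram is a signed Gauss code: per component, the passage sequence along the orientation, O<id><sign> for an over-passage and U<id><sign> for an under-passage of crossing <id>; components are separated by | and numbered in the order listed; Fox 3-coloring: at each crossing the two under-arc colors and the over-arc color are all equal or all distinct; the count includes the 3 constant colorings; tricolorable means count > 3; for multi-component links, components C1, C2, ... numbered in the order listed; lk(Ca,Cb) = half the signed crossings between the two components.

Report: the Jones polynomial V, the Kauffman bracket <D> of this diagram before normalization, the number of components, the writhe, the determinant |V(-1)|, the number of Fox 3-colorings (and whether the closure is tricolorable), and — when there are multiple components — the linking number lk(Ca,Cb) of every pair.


V(t) = t - 2t^2 + 3t^3 - 2t^4 + 3t^5 - 2t^6 + t^7 - t^8
bracket: A^-17 - A^-13 + 2A^-9 - 3A^-5 + 2A^-1 - 3A^3 + 2A^7 - A^11, w = +5
1 component, writhe +5, over 13 crossings
det 15, colorings 9 of 3^13 — tricolorable
observation: V spans 7 powers of t: at least 7 crossings in any diagram


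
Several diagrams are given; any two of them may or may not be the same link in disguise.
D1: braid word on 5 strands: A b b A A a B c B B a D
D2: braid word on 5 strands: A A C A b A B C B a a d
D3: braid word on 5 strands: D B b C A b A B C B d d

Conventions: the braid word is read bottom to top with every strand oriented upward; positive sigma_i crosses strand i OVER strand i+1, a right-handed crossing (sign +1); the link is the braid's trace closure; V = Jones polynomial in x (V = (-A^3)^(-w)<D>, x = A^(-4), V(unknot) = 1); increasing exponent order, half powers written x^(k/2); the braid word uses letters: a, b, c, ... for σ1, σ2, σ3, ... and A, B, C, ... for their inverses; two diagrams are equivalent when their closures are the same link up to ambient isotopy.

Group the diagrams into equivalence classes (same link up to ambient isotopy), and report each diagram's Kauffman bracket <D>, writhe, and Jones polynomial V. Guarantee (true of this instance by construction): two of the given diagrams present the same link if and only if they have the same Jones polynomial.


equivalence classes: {D1} | {D2, D3}
D1 (bracket A^-6; 12 crossings at w = -2): V = 1
V(D2) = -x^-6 + x^-5 - x^-4 + 2x^-3 - x^-2 + x^-1  [12 crossings, <D> = A^-8 - A^-4 + 2 - A^4 + A^8 - A^12, w = -4]
V(D3) = -x^-6 + x^-5 - x^-4 + 2x^-3 - x^-2 + x^-1  (w -4, c 12, <D> = A^-8 - A^-4 + 2 - A^4 + A^8 - A^12)
observation: V(x) takes 2 values over 3 diagrams, fixing the grouping


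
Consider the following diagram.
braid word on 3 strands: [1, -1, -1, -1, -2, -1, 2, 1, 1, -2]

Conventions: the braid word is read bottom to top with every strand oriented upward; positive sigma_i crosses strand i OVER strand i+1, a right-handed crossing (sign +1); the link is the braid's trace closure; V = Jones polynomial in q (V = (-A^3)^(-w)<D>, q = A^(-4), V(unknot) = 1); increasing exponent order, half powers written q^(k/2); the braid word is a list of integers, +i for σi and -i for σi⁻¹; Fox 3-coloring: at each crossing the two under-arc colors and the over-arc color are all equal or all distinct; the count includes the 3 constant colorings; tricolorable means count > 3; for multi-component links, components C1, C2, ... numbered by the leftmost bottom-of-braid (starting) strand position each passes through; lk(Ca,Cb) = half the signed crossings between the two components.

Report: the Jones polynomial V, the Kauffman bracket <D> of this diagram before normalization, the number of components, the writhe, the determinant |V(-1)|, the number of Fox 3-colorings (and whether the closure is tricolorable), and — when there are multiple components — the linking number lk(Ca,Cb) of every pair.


V(q) = 1
bracket: A^-6, w = -2
1 component, writhe -2, over 10 crossings
det 1, colorings 3 of 3^10 — not tricolorable
observation: the word shrinks to σ1⁻¹ σ1⁻¹ σ2⁻¹ σ1⁻¹ σ2 σ1 σ1 σ2⁻¹ after cancelling


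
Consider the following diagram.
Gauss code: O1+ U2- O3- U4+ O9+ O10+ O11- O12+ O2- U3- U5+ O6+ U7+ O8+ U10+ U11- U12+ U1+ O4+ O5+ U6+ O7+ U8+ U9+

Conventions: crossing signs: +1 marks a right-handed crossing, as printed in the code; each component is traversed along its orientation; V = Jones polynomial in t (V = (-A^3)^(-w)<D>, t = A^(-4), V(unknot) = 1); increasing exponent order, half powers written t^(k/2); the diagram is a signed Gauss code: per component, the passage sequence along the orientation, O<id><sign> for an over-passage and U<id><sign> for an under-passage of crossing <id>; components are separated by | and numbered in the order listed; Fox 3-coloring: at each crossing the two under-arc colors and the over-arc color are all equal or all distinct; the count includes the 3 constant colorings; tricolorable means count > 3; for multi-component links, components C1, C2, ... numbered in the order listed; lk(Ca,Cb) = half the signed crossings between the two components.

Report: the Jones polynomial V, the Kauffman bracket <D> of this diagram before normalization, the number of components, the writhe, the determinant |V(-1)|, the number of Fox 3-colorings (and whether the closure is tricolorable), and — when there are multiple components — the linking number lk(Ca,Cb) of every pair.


V(t) = t^2 - t^3 + 2t^4 - 2t^5 + 3t^6 - 2t^7 + t^8 - t^9
bracket: -A^-18 + A^-14 - 2A^-10 + 3A^-6 - 2A^-2 + 2A^2 - A^6 + A^10, w = +6
1 component, writhe +6, over 12 crossings
det 13, colorings 3 of 3^12 — not tricolorable
observation: the span of V is 7, forcing >= 7 crossings in any diagram


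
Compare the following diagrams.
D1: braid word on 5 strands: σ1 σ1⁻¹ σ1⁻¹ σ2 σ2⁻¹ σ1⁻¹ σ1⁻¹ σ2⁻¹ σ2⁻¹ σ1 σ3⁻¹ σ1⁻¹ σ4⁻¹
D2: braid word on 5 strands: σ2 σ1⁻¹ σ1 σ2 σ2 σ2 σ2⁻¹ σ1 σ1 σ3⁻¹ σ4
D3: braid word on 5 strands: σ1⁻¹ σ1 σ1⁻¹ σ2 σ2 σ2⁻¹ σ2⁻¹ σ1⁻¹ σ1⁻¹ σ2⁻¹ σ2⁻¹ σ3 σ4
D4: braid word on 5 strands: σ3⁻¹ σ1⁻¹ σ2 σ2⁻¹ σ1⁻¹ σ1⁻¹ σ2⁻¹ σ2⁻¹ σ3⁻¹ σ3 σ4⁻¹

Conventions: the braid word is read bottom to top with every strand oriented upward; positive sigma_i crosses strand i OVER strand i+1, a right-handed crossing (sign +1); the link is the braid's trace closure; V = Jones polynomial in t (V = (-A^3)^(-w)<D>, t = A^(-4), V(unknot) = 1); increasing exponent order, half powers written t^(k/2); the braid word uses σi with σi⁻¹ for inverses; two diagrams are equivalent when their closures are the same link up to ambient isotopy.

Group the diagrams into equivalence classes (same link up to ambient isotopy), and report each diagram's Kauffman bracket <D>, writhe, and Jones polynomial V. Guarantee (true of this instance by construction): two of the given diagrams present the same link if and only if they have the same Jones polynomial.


grouping into links: {D1, D3, D4} | {D2}
V(D1) = t^(-13/2) - t^(-11/2) + t^(-9/2) - 2t^(-7/2) - t^(-3/2)  (w -7, c 13, <D> = A^-15 + 2A^-7 - A^-3 + A - A^5)
D2 (bracket -A^-11 + A^-7 - A^-3 + 2A + A^9; 11 crossings at w = +5): V = -t^(3/2) - 2t^(7/2) + t^(9/2) - t^(11/2) + t^(13/2)
V(D3) = t^(-13/2) - t^(-11/2) + t^(-9/2) - 2t^(-7/2) - t^(-3/2)  (w -3, c 13, <D> = A^-3 + 2A^5 - A^9 + A^13 - A^17)
D4 (bracket A^-15 + 2A^-7 - A^-3 + A - A^5; 11 crossings at w = -7): V = t^(-13/2) - t^(-11/2) + t^(-9/2) - 2t^(-7/2) - t^(-3/2)
key observation: comparing 4 Jones polynomials yields 2 groups


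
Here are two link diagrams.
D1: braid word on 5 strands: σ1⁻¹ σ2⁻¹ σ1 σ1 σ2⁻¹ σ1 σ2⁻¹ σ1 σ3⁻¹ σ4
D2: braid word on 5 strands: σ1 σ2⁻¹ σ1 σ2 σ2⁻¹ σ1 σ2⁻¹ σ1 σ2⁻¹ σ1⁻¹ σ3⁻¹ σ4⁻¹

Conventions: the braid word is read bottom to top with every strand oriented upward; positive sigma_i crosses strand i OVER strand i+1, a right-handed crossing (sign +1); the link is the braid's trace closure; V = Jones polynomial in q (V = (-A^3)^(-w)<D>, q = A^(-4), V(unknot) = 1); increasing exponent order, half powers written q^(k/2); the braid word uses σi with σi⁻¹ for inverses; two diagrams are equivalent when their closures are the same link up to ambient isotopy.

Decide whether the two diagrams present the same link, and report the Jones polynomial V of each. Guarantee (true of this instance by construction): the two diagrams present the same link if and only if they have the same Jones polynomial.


same link: yes
V(D1) = -q^-3 + 2q^-2 - 2q^-1 + 3 - 2q + 2q^2 - q^3  [10 crossings, <D> = -A^-12 + 2A^-8 - 2A^-4 + 3 - 2A^4 + 2A^8 - A^12, w = 0]
V(D2) = -q^-3 + 2q^-2 - 2q^-1 + 3 - 2q + 2q^2 - q^3  (w -2, c 12, <D> = -A^-18 + 2A^-14 - 2A^-10 + 3A^-6 - 2A^-2 + 2A^2 - A^6)
note: all 2 diagrams share one V(q), hence one class


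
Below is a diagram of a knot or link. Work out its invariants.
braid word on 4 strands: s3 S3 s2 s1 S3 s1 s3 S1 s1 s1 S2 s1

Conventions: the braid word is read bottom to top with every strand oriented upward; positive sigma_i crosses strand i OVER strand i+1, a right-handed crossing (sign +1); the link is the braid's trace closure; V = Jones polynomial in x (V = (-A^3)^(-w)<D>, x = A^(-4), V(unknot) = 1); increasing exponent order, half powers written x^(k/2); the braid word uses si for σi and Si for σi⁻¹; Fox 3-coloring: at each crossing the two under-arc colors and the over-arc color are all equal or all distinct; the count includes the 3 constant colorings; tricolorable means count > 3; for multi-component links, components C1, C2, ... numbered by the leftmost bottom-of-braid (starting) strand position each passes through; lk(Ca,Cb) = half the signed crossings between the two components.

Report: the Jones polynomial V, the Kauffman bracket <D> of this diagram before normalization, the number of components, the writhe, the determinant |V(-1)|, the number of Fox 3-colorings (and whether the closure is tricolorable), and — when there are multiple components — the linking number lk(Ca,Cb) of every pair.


V = -x^(1/2) - x^(3/2) - x^(5/2) + x^(9/2)
<D> = A^-6 - A^2 - A^6 - A^10 (w = +4)
2 components over 12 crossings, w = +4
lk(C1,C2): 0
27 Fox colorings among 3^12, |V(-1)| = 0: tricolorable
why: |V(-1)| = 0: so tricolorable, since 3 divides 0


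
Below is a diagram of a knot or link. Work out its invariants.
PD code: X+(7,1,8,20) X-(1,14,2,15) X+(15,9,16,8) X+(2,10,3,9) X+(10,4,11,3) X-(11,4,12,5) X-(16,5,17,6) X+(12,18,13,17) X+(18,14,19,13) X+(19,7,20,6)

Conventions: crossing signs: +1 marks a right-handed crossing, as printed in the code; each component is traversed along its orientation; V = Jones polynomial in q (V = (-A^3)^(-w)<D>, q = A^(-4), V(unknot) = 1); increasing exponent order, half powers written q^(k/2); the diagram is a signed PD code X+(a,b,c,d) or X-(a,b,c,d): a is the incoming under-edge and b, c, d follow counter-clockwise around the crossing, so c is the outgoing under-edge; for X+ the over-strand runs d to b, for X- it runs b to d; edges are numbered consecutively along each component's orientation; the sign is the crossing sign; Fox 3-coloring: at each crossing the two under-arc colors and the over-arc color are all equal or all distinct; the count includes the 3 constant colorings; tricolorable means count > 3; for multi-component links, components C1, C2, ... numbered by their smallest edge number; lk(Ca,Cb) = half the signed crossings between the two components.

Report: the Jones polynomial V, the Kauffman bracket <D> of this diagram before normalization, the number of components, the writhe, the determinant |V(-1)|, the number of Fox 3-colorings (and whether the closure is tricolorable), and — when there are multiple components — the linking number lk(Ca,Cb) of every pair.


Jones polynomial: V(q) = 2q - 2q^2 + 3q^3 - 3q^4 + 2q^5 - 2q^6 + q^7
<D> = A^-16 - 2A^-12 + 2A^-8 - 3A^-4 + 3 - 2A^4 + 2A^8; writhe +4
components 1, writhe +4 (10 crossings)
3-colorings: 9 of 3^10, det 15 — tricolorable
note: |V(-1)| = 15: so tricolorable, since 3 divides 15


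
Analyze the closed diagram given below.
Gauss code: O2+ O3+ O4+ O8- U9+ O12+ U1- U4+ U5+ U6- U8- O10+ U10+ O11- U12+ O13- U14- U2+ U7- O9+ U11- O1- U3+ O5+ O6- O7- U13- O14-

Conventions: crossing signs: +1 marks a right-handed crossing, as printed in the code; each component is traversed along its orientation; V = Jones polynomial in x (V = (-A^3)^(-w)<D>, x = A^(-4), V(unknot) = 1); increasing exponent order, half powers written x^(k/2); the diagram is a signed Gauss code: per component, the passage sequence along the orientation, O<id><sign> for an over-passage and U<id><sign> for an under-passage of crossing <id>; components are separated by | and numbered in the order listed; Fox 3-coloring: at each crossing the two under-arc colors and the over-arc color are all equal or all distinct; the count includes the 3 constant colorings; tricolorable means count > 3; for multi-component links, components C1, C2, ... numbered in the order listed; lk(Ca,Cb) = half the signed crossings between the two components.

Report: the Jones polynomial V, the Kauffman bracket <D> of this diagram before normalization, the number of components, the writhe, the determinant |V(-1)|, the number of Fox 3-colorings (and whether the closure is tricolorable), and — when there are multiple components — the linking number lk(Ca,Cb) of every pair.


Jones polynomial: V(x) = x^-4 - 2x^-3 + 3x^-2 - 4x^-1 + 4 - 3x + 3x^2 - x^3
<D> = -A^-12 + 3A^-8 - 3A^-4 + 4 - 4A^4 + 3A^8 - 2A^12 + A^16; writhe 0
components 1, writhe 0 (14 crossings)
3-colorings: 9 of 3^14, det 21 — tricolorable
note: V spans 7 powers of x: at least 7 crossings in any diagram


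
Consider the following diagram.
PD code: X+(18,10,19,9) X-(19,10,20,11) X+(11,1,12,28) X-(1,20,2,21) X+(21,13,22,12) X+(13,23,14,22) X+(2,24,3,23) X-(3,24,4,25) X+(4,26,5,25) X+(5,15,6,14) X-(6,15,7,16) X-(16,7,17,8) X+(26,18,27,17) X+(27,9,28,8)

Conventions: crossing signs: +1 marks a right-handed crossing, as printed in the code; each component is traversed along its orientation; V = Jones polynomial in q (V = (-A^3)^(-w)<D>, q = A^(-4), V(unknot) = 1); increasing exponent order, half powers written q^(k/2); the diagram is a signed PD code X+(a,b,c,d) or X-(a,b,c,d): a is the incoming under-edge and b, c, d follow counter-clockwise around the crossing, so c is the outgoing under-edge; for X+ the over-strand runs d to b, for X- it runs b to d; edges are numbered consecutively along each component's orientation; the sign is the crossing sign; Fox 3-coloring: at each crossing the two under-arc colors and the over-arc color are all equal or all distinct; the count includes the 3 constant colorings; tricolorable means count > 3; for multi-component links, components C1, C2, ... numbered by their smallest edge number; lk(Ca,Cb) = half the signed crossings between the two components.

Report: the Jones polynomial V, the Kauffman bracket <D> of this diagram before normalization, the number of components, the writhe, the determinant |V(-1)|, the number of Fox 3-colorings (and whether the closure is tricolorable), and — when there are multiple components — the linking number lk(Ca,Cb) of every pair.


Jones polynomial: V(q) = 2q - 2q^2 + 3q^3 - 3q^4 + 2q^5 - 2q^6 + q^7
<D> = A^-16 - 2A^-12 + 2A^-8 - 3A^-4 + 3 - 2A^4 + 2A^8; writhe +4
components 1, writhe +4 (14 crossings)
3-colorings: 9 of 3^14, det 15 — tricolorable
note: |V(-1)| = 15: so tricolorable, since 3 divides 15


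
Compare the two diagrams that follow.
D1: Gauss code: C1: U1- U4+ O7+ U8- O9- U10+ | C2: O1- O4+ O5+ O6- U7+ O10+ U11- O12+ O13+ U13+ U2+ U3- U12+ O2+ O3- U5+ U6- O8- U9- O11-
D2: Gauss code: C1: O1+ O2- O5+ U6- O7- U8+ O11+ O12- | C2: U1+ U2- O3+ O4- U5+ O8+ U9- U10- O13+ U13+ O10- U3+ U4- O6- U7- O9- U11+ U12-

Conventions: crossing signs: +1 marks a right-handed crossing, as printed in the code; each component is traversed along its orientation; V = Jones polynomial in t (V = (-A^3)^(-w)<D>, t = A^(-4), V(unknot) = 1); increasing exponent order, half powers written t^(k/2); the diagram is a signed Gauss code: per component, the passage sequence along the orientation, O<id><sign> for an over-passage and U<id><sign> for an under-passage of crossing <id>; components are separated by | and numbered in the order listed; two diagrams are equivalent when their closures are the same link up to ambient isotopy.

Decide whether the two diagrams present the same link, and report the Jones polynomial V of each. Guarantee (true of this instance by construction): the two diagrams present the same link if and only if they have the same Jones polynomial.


equivalent: yes
V(D1) = t^(-7/2) - 2t^(-5/2) + t^(-3/2) - 2t^(-1/2) + t^(1/2) - t^(3/2)  (w +1, c 13, <D> = A^-3 - A + 2A^5 - A^9 + 2A^13 - A^17)
D2 (bracket A^-9 - A^-5 + 2A^-1 - A^3 + 2A^7 - A^11; 13 crossings at w = -1): V = t^(-7/2) - 2t^(-5/2) + t^(-3/2) - 2t^(-1/2) + t^(1/2) - t^(3/2)
why: one V(t) for all 2 diagrams — one class (guaranteed)


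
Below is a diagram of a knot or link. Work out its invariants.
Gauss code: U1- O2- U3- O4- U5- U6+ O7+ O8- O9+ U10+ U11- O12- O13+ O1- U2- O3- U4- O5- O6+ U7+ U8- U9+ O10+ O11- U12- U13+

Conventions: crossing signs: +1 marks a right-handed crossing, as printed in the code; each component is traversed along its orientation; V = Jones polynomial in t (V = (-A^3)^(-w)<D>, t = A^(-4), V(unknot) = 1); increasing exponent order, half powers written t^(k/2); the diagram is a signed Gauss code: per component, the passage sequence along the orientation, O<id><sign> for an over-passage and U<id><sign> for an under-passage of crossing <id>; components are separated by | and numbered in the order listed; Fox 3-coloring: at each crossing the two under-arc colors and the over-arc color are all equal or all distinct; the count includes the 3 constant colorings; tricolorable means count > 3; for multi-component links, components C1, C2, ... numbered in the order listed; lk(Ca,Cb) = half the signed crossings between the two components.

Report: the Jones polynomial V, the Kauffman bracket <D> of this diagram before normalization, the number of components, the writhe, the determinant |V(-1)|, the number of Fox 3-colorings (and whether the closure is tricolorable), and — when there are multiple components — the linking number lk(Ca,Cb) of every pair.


Jones polynomial: V(t) = -t^-4 + t^-3 + t^-1
<D> = -A^-5 - A^3 + A^7; writhe -3
components 1, writhe -3 (13 crossings)
3-colorings: 9 of 3^13, det 3 — tricolorable
note: w = -3 (over 13 crossings) is diagram-only; (-A^3)^(3) removes it from V
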